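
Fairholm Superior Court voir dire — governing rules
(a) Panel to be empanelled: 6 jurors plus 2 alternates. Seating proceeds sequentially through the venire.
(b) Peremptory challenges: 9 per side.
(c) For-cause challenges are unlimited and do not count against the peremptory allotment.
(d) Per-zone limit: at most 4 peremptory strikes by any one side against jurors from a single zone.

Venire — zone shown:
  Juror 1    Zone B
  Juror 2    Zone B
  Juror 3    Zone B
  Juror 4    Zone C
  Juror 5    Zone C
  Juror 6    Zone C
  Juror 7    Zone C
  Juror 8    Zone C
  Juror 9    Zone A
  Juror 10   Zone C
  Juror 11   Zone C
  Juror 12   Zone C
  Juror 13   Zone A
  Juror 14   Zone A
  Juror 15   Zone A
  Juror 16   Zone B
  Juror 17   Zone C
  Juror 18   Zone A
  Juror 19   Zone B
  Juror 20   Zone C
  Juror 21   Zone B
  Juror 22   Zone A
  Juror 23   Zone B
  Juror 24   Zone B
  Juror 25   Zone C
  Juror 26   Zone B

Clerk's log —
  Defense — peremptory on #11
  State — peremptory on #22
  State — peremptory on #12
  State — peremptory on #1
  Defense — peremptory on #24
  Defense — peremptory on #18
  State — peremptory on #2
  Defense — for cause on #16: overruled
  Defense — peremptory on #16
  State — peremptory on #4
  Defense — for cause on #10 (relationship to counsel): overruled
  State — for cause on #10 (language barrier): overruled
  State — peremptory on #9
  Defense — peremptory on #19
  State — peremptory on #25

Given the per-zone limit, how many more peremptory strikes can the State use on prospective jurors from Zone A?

2

State peremptories so far: #22, #12, #1, #2, #4, #9, #25 — 7 of 9 used, 2 left overall.
Against Zone A: #22, #9 — 2 used; per-zone cap 4 leaves 2.
Binding limit: min(2, 2) = 2.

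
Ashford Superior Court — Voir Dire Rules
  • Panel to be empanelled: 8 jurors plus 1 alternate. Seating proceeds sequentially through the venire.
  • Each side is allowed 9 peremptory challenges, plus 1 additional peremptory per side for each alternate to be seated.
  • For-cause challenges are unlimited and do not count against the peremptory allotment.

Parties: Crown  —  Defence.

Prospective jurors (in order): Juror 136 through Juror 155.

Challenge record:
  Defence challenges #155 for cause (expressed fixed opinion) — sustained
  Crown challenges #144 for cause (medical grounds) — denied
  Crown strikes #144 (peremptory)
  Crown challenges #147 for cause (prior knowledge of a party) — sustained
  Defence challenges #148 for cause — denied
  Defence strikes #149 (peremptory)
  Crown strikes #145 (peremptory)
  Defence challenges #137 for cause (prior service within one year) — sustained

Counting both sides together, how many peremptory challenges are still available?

17

Crown allotment: 9 base + 1 × 1 alternate = 10. Defence allotment: 9 base + 1 × 1 alternate = 10.
Crown peremptories used: #144, #145 — 2 (for-cause on #144, #147 don't count).
Defence peremptories used: #149 — 1 (for-cause on #155, #148, #137 don't count).
Remaining: (10 − 2) + (10 − 1) = 17.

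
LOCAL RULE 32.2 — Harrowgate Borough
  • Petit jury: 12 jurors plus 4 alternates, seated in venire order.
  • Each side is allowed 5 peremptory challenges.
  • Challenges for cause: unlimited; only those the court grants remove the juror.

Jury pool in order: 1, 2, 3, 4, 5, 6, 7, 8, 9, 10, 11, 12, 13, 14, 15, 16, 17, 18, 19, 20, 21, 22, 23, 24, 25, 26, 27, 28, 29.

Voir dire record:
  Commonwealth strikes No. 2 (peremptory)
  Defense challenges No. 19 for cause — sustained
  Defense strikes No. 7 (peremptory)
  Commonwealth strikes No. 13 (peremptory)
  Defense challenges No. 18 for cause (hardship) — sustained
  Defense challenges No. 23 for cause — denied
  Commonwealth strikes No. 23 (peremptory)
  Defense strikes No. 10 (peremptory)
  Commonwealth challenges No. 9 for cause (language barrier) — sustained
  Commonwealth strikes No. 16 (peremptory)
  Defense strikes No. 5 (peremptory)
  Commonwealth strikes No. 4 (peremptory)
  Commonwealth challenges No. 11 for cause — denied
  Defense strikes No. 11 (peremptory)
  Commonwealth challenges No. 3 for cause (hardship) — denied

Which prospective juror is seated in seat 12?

Removed: #2, #4, #5, #7, #9, #10, #11, #13, #16, #18, #19, #23. (#3 stays — for-cause denied.)
Seating in order: seats 1–12 → #1, #3, #6, #8, #12, #14, #15, #17, #20, #21, #22, #24; alternates → #25, #26, #27, #28.
So seat 12 is #24.

24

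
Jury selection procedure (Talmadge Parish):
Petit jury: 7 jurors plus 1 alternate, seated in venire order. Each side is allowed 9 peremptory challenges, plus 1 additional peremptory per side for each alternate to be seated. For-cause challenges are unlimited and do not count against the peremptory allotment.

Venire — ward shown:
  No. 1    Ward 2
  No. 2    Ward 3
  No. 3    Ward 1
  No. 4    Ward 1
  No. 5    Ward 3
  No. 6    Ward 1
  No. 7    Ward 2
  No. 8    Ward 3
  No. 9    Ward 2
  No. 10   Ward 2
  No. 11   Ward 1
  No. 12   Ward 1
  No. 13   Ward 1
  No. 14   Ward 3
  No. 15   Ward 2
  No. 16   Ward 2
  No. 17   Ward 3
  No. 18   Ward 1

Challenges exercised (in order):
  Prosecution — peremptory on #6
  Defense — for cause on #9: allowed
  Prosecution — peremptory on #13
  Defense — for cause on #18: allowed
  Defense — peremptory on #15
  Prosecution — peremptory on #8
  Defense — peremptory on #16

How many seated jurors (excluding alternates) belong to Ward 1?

2

Removed: #6, #8, #9, #13, #15, #16, #18.
Seated jurors 1–7: #1, #2, #3, #4, #5, #7, #10 (alternates #11 not counted).
Of those, in Ward 1: #3, #4 → 2.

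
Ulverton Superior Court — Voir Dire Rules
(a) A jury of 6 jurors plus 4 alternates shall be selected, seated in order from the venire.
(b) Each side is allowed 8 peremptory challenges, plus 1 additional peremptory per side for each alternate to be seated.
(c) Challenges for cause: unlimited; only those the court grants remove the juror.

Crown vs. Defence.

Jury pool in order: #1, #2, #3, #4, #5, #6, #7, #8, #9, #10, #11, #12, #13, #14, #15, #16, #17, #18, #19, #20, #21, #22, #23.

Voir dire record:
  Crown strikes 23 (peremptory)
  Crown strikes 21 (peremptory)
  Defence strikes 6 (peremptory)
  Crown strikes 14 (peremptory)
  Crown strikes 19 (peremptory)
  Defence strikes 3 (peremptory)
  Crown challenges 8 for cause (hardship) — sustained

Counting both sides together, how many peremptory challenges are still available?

Crown allotment: 8 base + 1 × 4 alternates = 12. Defence allotment: 8 base + 1 × 4 alternates = 12.
Crown peremptories used: #23, #21, #14, #19 — 4 (the for-cause on #8 doesn't count).
Defence peremptories used: #6, #3 — 2.
Remaining: (12 − 4) + (12 − 2) = 18.

18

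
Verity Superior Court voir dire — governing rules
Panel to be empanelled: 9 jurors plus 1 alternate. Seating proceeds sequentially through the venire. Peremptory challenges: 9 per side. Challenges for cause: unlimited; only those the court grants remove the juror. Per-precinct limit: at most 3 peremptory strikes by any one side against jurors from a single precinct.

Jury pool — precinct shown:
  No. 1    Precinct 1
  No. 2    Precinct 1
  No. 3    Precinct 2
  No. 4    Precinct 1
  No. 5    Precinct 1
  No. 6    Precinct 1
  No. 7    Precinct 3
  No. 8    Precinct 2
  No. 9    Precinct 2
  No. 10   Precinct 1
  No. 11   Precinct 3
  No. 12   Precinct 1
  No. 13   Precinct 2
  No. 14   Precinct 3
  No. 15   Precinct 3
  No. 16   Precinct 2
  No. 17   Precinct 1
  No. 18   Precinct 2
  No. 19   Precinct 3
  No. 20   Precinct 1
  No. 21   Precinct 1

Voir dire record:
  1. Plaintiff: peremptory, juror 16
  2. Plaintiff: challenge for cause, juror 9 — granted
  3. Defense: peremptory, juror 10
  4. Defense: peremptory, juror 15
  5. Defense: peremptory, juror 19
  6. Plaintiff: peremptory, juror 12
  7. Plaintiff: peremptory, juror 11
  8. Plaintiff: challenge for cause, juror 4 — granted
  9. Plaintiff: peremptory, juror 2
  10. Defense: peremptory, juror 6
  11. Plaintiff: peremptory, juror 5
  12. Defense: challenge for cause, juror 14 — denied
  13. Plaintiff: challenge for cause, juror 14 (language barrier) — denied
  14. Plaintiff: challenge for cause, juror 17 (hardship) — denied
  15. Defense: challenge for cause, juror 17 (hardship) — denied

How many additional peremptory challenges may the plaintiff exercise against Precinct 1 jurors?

0

Plaintiff peremptories so far: #16, #12, #11, #2, #5 — 5 of 9 used, 4 left overall.
Against Precinct 1: #12, #2, #5 — 3 used; per-precinct cap 3 leaves 0.
Binding limit: min(4, 0) = 0.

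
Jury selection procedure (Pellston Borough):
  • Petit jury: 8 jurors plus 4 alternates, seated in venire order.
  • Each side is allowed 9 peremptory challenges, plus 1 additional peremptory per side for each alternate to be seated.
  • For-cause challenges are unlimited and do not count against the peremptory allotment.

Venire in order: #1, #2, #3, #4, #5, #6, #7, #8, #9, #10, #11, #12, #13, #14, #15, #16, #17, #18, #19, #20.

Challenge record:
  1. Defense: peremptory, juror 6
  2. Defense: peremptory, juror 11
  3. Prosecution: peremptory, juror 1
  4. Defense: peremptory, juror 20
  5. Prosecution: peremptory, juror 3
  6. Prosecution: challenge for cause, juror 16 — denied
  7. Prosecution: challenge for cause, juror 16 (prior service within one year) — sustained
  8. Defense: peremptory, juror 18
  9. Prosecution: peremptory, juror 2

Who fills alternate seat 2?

15

Removed: #1, #2, #3, #6, #11, #16, #18, #20.
Seating in order: seats 1–8 → #4, #5, #7, #8, #9, #10, #12, #13; alternates → #14, #15, #17, #19.
So alternate 2 is #15.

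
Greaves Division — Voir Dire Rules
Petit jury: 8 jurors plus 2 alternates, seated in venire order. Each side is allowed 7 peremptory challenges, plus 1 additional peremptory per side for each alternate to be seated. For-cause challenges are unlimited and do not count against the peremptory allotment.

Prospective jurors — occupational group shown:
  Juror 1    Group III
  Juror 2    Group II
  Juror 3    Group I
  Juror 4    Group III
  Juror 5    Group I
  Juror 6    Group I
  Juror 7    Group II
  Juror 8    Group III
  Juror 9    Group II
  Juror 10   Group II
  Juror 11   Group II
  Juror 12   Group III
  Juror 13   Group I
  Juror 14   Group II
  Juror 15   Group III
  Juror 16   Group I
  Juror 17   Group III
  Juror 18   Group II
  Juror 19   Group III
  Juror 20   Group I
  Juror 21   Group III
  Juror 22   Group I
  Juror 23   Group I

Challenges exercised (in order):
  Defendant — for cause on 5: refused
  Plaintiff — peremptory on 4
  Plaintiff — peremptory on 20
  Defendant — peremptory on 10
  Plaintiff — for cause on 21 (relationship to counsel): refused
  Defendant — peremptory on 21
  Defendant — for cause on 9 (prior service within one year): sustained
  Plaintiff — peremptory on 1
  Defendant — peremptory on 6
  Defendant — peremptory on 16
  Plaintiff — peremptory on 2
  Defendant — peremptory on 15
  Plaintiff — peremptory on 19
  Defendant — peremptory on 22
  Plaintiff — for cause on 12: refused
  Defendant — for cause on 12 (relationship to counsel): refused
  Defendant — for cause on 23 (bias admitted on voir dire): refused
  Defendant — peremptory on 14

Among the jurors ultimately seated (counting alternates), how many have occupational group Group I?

Removed: #1, #2, #4, #6, #9, #10, #14, #15, #16, #19, #20, #21, #22.
Seated (10 incl. alternates): #3, #5, #7, #8, #11, #12, #13, #17, #18, #23.
Of those, in Group I: #3, #5, #13, #23 → 4.

4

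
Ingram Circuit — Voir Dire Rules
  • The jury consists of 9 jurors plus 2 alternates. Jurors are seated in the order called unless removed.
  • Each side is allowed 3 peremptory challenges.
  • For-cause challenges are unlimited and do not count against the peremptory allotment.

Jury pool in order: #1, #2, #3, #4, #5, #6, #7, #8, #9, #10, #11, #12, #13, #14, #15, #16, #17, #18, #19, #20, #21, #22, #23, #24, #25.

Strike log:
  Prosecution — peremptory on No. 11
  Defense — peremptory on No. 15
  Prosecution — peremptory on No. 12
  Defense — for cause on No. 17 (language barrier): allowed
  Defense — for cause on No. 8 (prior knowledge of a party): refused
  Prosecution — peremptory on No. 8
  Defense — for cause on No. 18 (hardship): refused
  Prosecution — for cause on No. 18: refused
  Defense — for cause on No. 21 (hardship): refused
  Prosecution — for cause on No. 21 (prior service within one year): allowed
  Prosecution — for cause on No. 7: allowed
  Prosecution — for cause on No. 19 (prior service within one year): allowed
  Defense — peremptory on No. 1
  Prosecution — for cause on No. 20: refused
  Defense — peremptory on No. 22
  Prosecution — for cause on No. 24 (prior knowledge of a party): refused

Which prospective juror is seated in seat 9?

Removed: #1, #7, #8, #11, #12, #15, #17, #19, #21, #22. (#18, #20, #24 stay — for-cause denied.)
Filling seats in venire order through position 9: #2, #3, #4, #5, #6, #9, #10, #13, #14.
So seat 9 is #14.

14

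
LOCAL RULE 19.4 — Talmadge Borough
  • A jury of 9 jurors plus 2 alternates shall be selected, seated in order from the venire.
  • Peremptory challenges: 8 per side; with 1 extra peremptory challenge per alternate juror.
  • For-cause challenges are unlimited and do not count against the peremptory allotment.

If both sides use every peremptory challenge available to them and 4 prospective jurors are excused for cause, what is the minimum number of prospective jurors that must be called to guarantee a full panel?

35

Seats to fill: 9 + 2 alternates = 11.
Peremptories: 8 + 1×2 = 10 per side × 2 sides = 20.
For-cause removals: 4.
Minimum venire: 11 + 20 + 4 = 35.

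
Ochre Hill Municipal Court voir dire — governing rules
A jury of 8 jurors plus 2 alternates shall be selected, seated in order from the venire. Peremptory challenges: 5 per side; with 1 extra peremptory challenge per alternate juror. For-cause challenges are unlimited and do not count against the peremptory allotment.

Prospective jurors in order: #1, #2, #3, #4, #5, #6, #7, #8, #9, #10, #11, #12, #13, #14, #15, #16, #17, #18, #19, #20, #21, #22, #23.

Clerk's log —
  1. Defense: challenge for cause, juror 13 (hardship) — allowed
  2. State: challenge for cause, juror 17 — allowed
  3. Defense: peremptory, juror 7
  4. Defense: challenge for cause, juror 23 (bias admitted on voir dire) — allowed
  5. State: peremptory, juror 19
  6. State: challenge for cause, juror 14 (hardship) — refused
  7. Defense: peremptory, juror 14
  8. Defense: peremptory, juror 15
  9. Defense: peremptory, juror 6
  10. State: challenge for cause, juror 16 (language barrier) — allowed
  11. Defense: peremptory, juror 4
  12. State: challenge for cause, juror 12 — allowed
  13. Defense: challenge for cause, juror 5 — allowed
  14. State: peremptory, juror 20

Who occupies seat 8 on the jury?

Removed: #4, #5, #6, #7, #12, #13, #14, #15, #16, #17, #19, #20, #23.
Seating in order: seats 1–8 → #1, #2, #3, #8, #9, #10, #11, #18; alternates → #21, #22.
So seat 8 is #18.

18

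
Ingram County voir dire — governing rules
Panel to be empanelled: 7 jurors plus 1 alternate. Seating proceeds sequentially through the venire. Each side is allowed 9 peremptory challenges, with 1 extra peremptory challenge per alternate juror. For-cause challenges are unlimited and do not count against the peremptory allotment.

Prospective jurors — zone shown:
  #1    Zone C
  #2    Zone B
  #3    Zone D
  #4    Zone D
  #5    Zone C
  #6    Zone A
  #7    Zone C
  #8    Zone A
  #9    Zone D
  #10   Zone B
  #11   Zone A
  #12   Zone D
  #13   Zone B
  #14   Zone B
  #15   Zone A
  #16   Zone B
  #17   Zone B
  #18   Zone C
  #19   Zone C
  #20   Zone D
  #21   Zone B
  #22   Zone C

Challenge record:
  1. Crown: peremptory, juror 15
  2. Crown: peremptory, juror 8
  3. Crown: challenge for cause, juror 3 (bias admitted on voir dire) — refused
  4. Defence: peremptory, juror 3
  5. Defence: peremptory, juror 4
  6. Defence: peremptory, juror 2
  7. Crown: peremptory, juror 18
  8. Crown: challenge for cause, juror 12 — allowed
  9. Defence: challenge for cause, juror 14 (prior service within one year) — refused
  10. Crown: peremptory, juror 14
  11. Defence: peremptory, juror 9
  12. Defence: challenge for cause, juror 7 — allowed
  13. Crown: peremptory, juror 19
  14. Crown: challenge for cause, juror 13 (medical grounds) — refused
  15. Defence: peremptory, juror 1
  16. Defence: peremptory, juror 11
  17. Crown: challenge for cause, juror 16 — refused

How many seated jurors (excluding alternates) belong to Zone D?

1

Removed: #1, #2, #3, #4, #7, #8, #9, #11, #12, #14, #15, #18, #19.
Seated jurors 1–7: #5, #6, #10, #13, #16, #17, #20 (alternates #21 not counted).
Of those, in Zone D: #20 → 1.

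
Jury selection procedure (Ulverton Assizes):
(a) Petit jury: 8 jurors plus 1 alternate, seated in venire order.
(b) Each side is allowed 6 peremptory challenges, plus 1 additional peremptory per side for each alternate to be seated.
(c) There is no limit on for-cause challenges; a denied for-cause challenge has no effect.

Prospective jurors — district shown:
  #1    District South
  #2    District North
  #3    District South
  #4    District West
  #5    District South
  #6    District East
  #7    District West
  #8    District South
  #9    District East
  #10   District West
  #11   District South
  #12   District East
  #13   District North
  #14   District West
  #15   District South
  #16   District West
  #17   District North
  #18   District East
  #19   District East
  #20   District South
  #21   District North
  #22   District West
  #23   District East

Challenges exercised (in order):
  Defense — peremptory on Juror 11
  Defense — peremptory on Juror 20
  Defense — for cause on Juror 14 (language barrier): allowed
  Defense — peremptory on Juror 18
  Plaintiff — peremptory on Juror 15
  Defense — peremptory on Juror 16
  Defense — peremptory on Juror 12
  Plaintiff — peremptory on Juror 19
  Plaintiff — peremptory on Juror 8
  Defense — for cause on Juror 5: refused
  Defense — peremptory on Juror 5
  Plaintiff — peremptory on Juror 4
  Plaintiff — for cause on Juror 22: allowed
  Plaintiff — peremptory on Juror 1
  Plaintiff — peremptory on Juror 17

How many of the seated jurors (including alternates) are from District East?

3

Removed: #1, #4, #5, #8, #11, #12, #14, #15, #16, #17, #18, #19, #20, #22.
Seated (9 incl. alternates): #2, #3, #6, #7, #9, #10, #13, #21, #23.
Of those, in District East: #6, #9, #23 → 3.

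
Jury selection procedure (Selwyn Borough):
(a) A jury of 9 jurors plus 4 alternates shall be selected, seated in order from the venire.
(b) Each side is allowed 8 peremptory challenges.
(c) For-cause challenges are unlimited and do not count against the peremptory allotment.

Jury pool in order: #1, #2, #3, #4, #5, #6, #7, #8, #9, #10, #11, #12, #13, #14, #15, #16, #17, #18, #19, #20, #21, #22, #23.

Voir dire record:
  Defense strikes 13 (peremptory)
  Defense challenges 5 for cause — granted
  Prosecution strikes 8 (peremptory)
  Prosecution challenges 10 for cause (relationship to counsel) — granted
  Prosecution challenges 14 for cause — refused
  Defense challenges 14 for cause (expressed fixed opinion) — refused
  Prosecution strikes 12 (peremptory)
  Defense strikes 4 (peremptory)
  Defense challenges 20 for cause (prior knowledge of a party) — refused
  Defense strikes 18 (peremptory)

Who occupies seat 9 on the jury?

15

Removed: #4, #5, #8, #10, #12, #13, #18. (#14, #20 stay — for-cause denied.)
Seating in order: seats 1–9 → #1, #2, #3, #6, #7, #9, #11, #14, #15; alternates → #16, #17, #19, #20.
So seat 9 is #15.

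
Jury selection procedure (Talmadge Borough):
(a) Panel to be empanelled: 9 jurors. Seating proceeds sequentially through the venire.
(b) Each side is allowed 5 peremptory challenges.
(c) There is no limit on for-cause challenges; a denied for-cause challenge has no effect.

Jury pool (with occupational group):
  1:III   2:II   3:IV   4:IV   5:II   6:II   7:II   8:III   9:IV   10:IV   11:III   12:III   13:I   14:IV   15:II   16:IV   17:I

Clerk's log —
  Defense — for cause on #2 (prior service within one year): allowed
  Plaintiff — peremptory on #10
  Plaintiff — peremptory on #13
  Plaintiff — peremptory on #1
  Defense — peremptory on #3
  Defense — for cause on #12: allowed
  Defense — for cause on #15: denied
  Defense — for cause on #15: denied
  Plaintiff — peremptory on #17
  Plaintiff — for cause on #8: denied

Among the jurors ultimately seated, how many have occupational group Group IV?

3

Removed: #1, #2, #3, #10, #12, #13, #17.
Seated jurors 1–9: #4, #5, #6, #7, #8, #9, #11, #14, #15.
Of those, in Group IV: #4, #9, #14 → 3.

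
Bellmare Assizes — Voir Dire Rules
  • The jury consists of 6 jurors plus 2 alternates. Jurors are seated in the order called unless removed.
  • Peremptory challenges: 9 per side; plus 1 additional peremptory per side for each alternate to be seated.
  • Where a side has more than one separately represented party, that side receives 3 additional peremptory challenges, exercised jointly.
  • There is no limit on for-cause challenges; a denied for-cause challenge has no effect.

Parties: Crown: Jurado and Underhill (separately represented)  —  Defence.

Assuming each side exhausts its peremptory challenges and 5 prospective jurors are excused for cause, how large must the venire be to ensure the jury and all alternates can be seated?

Seats to fill: 6 + 2 alternates = 8.
Peremptories — Crown: 9 + 1×2 + 3 = 14; Defence: 9 + 1×2 = 11; total 25.
For-cause removals: 5.
Minimum venire: 8 + 25 + 5 = 38.

38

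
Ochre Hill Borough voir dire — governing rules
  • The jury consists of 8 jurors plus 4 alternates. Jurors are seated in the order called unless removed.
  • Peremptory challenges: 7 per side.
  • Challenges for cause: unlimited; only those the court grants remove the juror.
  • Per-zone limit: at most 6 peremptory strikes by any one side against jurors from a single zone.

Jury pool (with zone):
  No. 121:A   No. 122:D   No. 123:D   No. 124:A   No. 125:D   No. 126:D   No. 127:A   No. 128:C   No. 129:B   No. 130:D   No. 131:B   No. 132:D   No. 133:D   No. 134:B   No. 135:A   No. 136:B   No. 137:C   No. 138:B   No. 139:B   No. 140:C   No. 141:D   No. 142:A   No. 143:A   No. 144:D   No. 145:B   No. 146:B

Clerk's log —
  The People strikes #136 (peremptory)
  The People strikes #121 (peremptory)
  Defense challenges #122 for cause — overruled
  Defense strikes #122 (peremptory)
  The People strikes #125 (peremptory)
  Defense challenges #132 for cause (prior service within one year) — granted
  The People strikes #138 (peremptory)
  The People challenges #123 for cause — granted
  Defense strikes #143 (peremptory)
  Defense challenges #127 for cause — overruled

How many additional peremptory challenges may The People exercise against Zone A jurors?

3

The People peremptories so far: #136, #121, #125, #138 — 4 of 7 used, 3 left overall.
Against Zone A: #121 — 1 used; per-zone cap 6 leaves 5.
Binding limit: min(3, 5) = 3.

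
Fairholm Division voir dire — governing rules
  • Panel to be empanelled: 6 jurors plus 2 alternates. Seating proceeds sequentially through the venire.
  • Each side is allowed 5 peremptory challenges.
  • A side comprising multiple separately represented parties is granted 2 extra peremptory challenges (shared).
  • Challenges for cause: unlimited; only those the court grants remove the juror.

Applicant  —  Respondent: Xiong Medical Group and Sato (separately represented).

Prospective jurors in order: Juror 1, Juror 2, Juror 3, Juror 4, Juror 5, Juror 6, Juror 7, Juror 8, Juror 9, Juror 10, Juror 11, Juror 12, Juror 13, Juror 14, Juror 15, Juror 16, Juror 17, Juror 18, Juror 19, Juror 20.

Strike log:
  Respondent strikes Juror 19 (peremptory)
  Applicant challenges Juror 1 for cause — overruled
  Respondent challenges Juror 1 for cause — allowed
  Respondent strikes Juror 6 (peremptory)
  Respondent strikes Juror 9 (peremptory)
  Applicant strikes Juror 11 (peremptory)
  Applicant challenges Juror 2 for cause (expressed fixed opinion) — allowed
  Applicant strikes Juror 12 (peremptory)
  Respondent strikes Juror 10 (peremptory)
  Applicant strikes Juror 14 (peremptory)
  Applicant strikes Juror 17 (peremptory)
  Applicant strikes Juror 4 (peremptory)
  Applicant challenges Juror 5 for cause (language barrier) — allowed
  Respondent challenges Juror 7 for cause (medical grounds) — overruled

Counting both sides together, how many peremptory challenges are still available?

Applicant allotment: 5. Respondent allotment: 5 base + 2 multi-party = 7.
Applicant peremptories used: #11, #12, #14, #17, #4 — 5 (for-cause on #1, #2, #5 don't count).
Respondent peremptories used: #19, #6, #9, #10 — 4 (for-cause on #1, #7 don't count).
Remaining: (5 − 5) + (7 − 4) = 3.

3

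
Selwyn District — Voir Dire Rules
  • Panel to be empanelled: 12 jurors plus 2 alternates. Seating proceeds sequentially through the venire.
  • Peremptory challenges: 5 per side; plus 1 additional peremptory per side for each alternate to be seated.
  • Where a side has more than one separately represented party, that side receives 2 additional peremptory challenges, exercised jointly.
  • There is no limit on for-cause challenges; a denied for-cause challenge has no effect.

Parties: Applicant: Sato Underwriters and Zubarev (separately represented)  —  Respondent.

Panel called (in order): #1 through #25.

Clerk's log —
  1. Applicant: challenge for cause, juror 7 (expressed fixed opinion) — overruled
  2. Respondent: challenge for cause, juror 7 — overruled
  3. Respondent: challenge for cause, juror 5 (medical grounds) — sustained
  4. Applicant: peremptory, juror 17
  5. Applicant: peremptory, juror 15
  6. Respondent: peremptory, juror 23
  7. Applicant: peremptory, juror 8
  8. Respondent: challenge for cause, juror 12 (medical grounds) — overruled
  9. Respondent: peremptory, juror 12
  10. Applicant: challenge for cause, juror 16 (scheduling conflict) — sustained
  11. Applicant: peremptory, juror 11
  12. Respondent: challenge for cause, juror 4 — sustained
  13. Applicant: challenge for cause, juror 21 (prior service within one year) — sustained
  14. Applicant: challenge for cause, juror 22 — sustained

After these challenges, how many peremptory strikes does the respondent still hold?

Respondent allotment: 5 base + 1 × 2 alternates = 7.
Respondent peremptories used: #23, #12 — 2 (for-cause on #7, #5, #12, #4 don't count).
Remaining: 7 − 2 = 5.

5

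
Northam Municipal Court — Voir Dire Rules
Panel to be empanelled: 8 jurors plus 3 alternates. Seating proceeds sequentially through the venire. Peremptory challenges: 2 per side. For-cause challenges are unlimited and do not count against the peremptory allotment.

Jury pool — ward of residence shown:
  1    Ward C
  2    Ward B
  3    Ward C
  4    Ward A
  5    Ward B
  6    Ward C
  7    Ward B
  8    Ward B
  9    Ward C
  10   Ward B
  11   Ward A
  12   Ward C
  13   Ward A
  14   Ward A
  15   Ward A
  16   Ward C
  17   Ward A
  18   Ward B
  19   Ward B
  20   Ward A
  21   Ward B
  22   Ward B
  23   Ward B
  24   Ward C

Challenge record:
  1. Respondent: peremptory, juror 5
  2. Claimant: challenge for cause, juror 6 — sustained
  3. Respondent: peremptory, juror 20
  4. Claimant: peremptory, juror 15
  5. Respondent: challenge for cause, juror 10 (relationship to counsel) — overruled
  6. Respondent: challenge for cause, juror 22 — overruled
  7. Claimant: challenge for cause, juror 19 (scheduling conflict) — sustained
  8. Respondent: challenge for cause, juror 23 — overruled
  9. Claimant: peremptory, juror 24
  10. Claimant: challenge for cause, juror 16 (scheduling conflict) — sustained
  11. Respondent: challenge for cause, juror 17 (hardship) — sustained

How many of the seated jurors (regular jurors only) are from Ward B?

Removed: #5, #6, #15, #16, #17, #19, #20, #24.
Seated jurors 1–8: #1, #2, #3, #4, #7, #8, #9, #10 (alternates #11, #12, #13 not counted).
Of those, in Ward B: #2, #7, #8, #10 → 4.

4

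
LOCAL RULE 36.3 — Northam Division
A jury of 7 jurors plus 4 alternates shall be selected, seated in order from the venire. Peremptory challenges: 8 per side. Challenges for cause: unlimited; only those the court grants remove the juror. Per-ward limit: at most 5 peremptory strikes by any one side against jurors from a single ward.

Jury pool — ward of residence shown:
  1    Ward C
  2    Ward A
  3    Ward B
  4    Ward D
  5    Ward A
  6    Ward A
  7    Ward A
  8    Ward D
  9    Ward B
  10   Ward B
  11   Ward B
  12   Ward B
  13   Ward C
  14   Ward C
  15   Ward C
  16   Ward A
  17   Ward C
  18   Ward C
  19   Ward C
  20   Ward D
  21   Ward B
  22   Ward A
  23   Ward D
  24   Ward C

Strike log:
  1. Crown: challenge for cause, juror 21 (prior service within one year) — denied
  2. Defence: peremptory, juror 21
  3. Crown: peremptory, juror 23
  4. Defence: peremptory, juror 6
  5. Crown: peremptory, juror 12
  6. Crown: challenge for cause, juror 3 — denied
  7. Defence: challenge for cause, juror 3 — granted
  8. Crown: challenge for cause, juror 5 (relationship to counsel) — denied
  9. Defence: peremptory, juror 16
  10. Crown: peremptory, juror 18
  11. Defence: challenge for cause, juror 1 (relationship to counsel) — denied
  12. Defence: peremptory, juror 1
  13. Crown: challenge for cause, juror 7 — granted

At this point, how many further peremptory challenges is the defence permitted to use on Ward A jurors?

Defence peremptories so far: #21, #6, #16, #1 — 4 of 8 used, 4 left overall.
Against Ward A: #6, #16 — 2 used; per-ward cap 5 leaves 3.
Binding limit: min(4, 3) = 3.

3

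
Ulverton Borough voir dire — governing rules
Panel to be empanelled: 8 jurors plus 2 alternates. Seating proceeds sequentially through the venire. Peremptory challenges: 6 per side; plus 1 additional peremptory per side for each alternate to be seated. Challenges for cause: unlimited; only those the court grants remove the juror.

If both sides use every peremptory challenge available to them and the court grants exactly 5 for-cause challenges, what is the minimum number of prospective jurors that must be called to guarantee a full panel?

31

Seats to fill: 8 + 2 alternates = 10.
Peremptories: 6 + 1×2 = 8 per side × 2 sides = 16.
For-cause removals: 5.
Minimum venire: 10 + 16 + 5 = 31.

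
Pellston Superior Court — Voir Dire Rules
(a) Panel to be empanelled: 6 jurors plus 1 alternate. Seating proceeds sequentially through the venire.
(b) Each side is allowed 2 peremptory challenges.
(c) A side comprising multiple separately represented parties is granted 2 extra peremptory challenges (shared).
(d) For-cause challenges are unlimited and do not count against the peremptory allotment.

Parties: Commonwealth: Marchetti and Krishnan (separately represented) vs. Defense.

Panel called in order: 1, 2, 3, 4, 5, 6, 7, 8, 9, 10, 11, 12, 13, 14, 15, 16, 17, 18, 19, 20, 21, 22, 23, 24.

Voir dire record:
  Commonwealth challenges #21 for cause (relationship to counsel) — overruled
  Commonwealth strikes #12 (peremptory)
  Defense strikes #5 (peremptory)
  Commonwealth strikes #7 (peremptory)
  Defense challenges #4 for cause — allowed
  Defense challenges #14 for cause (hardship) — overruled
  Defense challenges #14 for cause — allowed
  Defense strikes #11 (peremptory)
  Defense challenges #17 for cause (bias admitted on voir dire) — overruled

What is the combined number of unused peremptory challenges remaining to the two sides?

Commonwealth allotment: 2 base + 2 multi-party = 4. Defense allotment: 2.
Commonwealth peremptories used: #12, #7 — 2 (the for-cause on #21 doesn't count).
Defense peremptories used: #5, #11 — 2 (for-cause on #4, #14, #14, #17 don't count).
Remaining: (4 − 2) + (2 − 2) = 2.

2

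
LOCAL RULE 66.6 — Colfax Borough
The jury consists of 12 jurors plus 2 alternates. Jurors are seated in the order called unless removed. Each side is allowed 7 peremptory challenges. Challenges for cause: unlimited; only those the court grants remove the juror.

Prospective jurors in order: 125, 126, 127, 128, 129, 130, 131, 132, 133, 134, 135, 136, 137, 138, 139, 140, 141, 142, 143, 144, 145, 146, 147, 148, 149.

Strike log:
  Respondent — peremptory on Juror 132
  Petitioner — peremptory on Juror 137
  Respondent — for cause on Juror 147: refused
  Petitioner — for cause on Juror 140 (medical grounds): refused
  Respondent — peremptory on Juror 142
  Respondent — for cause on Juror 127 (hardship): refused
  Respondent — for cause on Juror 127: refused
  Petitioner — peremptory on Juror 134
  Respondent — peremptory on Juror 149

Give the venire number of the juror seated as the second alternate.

Removed: #132, #134, #137, #142, #149. (#127, #140, #147 stay — for-cause denied.)
Filling seats in venire order through position 14: #125, #126, #127, #128, #129, #130, #131, #133, #135, #136, #138, #139, #140, #141.
So alternate 2 is #141.

141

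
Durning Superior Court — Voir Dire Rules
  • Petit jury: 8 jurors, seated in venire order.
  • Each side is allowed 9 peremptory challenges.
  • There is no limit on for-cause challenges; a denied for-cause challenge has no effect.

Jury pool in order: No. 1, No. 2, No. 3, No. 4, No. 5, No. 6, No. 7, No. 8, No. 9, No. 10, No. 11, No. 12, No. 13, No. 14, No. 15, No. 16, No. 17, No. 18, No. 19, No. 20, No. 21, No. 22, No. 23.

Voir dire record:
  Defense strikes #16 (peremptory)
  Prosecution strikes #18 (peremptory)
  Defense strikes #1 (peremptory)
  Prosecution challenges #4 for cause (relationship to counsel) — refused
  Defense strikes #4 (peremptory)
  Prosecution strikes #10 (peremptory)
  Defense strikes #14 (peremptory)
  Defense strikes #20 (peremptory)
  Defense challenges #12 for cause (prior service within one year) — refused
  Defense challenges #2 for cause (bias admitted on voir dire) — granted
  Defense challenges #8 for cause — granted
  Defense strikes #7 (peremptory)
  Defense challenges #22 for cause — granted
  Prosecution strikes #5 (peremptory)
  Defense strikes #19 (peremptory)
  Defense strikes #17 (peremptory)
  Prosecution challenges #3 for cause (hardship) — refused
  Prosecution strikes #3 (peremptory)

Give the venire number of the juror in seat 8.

23

Removed: #1, #2, #3, #4, #5, #7, #8, #10, #14, #16, #17, #18, #19, #20, #22. (#12 stays — for-cause denied.)
Seating in order: seats 1–8 → #6, #9, #11, #12, #13, #15, #21, #23.
So seat 8 is #23.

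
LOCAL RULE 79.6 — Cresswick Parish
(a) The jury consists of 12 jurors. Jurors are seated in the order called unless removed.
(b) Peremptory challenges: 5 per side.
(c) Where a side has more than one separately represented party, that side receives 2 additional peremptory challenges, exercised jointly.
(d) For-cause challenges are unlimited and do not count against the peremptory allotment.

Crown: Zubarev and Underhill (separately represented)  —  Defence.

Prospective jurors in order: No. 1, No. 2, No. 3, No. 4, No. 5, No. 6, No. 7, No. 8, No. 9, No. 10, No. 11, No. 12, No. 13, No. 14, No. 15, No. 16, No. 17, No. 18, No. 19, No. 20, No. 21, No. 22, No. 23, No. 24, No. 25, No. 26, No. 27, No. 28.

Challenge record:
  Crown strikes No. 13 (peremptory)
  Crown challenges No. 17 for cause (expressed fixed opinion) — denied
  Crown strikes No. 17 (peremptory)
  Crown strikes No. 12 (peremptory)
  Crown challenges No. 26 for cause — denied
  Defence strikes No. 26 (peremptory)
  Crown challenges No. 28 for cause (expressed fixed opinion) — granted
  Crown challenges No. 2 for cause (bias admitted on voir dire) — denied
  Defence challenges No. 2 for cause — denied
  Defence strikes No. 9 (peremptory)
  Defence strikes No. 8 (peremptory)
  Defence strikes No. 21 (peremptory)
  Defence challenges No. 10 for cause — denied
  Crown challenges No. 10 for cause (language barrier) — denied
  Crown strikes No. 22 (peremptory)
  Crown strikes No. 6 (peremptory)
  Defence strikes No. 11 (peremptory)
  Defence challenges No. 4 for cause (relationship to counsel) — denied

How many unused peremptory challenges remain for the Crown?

Crown allotment: 5 base + 2 multi-party = 7.
Crown peremptories used: #13, #17, #12, #22, #6 — 5 (for-cause on #17, #26, #28, #2, #10 don't count).
Remaining: 7 − 5 = 2.

2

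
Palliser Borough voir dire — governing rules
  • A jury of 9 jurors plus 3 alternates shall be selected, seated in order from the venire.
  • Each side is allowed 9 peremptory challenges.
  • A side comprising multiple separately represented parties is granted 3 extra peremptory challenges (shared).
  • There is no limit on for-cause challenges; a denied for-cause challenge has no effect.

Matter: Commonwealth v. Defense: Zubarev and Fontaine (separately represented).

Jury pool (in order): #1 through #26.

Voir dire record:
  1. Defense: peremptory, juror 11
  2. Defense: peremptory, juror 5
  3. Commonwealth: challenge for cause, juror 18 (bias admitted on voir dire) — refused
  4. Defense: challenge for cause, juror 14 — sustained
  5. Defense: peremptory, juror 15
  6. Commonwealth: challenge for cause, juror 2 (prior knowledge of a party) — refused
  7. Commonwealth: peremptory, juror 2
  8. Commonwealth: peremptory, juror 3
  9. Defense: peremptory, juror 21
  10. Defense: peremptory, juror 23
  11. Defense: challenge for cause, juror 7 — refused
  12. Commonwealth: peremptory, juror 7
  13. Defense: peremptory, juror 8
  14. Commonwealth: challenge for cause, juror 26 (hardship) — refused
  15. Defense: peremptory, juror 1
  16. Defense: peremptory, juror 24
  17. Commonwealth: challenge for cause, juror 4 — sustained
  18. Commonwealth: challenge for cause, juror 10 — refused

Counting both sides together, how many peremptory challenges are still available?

10

Commonwealth allotment: 9. Defense allotment: 9 base + 3 multi-party = 12.
Commonwealth peremptories used: #2, #3, #7 — 3 (for-cause on #18, #2, #26, #4, #10 don't count).
Defense peremptories used: #11, #5, #15, #21, #23, #8, #1, #24 — 8 (for-cause on #14, #7 don't count).
Remaining: (9 − 3) + (12 − 8) = 10.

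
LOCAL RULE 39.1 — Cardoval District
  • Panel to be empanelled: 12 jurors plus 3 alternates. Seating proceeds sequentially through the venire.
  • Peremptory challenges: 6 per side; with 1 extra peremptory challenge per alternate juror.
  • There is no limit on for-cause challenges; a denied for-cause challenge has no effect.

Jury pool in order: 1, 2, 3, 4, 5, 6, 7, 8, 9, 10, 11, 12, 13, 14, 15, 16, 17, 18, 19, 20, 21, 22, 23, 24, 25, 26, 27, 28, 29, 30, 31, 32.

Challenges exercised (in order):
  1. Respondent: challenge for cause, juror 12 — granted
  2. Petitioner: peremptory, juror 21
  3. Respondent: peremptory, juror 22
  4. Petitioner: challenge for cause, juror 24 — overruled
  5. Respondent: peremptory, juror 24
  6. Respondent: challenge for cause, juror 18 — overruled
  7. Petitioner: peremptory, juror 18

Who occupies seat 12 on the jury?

Removed: #12, #18, #21, #22, #24.
Seating in order: seats 1–12 → #1, #2, #3, #4, #5, #6, #7, #8, #9, #10, #11, #13; alternates → #14, #15, #16.
So seat 12 is #13.

13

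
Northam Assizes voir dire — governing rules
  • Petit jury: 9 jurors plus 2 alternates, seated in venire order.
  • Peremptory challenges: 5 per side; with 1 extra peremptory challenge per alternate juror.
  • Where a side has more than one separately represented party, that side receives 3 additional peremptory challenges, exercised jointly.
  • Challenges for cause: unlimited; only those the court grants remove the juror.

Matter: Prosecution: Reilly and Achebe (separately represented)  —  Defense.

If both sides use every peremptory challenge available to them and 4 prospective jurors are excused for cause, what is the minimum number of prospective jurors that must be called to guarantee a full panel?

Seats to fill: 9 + 2 alternates = 11.
Peremptories — Prosecution: 5 + 1×2 + 3 = 10; Defense: 5 + 1×2 = 7; total 17.
For-cause removals: 4.
Minimum venire: 11 + 17 + 4 = 32.

32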